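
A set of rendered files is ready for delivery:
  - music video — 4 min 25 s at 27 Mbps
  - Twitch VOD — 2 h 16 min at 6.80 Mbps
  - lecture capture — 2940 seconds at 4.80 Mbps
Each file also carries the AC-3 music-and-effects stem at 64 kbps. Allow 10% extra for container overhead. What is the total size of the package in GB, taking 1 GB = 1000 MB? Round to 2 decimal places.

10.65 GB

Audio: 64 kbps = 0.064 Mbps.
music video: 27.064 Mbps × 265 s × 1.10 = 7889.2 Mb
Twitch VOD: 6.864 Mbps × 8160 s × 1.10 = 61611.3 Mb
lecture capture: 4.864 Mbps × 2940 s × 1.10 = 15730.2 Mb
Total: 85230.6 Mb = 10653.8 MB.
= 10.65 GB.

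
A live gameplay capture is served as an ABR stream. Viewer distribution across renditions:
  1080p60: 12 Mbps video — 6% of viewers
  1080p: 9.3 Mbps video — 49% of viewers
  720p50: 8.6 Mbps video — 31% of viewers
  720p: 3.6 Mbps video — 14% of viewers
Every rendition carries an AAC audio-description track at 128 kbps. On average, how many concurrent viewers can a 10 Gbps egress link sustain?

1166

Audio: 128 kbps = 0.128 Mbps.
Average per-viewer bitrate: 0.06×12.128 + 0.49×9.428 + 0.31×8.728 + 0.14×3.728 = 8.575 Mbps.
10 Gbps = 10,000 Mbps; 10,000 / 8.575 = 1166.18 → 1166.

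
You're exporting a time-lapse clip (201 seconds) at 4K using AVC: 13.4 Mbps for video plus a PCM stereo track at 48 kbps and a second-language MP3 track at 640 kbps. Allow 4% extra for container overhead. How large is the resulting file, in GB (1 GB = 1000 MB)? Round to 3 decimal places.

Audio total: 48 + 640 = 688 kbps = 0.688 Mbps.
Total bitrate: 13.4 + 0.688 = 14.088 Mbps.
Stream data: 14.088 Mbps × 201 s = 2831.7 Mb.
With 4% container overhead: ×1.04.
2,945 Mb ÷ 8 = 368.1 MB → 0.3681 GB.

0.368 GB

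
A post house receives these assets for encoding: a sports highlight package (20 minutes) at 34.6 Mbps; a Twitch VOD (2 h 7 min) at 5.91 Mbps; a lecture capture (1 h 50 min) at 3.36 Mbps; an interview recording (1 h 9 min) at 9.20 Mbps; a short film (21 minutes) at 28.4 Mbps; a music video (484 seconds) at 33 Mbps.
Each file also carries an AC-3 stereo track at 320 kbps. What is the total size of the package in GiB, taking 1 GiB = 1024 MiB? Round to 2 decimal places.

Audio: 320 kbps = 0.320 Mbps.
sports highlight package: 34.920 Mbps × 1200 s = 41904.0 Mb
Twitch VOD: 6.230 Mbps × 7620 s = 47472.6 Mb
lecture capture: 3.680 Mbps × 6600 s = 24288.0 Mb
interview recording: 9.520 Mbps × 4140 s = 39412.8 Mb
short film: 28.720 Mbps × 1260 s = 36187.2 Mb
music video: 33.320 Mbps × 484 s = 16126.9 Mb
Total: 205391.5 Mb = 25673.9 MB.
= 23.91 GiB.

23.91 GiB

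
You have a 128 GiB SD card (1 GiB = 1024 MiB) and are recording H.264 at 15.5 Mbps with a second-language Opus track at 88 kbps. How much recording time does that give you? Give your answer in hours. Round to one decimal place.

19.6 hours

Audio: 88 kbps = 0.088 Mbps.
Total bitrate: 15.5 + 0.088 = 15.588 Mbps.
Capacity: 128 GiB = 1,099,512 Mb.
Recording time: 1,099,512 / 15.588 = 70,536 s ≈ 19.6 hours.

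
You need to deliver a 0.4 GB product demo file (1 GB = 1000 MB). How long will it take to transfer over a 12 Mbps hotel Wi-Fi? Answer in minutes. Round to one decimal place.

4.4 minutes

File: 0.4 GB = 3200.0 Mb.
At 12 Mbps: 3200.0 / 12 = 266.7 s ≈ 4.44 minutes.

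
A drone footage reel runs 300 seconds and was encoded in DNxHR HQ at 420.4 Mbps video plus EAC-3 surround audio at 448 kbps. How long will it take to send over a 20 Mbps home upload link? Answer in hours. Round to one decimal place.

Audio: 448 kbps = 0.448 Mbps.
Total bitrate: 420.848 Mbps.
File: 420.848 Mbps × 300 s = 126254.4 Mb.
At 20 Mbps: 126254.4 / 20 = 6312.7 s ≈ 1.75 hours.

1.8 hours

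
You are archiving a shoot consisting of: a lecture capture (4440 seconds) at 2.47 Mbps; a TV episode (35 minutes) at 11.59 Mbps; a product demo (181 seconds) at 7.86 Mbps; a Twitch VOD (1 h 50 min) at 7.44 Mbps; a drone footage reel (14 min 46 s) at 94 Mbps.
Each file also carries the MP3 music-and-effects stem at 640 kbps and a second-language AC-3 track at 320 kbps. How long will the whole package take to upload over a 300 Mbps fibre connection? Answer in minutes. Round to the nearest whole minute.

Audio total: 640 + 320 = 960 kbps = 0.960 Mbps.
lecture capture: 3.430 Mbps × 4440 s = 15229.2 Mb
TV episode: 12.550 Mbps × 2100 s = 26355.0 Mb
product demo: 8.820 Mbps × 181 s = 1596.4 Mb
Twitch VOD: 8.400 Mbps × 6600 s = 55440.0 Mb
drone footage reel: 94.960 Mbps × 886 s = 84134.6 Mb
Total: 182755.2 Mb = 22844.4 MB.
At 300 Mbps: 182755.2 / 300 = 609 s ≈ 10.2 minutes.

10 minutes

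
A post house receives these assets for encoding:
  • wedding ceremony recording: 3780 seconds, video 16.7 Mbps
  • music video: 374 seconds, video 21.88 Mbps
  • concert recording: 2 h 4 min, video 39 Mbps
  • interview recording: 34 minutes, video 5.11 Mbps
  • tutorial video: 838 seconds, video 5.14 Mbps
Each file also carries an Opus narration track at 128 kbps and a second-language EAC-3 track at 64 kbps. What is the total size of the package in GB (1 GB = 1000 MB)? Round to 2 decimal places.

47.37 GB

Audio total: 128 + 64 = 192 kbps = 0.192 Mbps.
wedding ceremony recording: 16.892 Mbps × 3780 s = 63851.8 Mb
music video: 22.072 Mbps × 374 s = 8254.9 Mb
concert recording: 39.192 Mbps × 7440 s = 291588.5 Mb
interview recording: 5.302 Mbps × 2040 s = 10816.1 Mb
tutorial video: 5.332 Mbps × 838 s = 4468.2 Mb
Total: 378979.5 Mb = 47372.4 MB.
= 47.37 GB.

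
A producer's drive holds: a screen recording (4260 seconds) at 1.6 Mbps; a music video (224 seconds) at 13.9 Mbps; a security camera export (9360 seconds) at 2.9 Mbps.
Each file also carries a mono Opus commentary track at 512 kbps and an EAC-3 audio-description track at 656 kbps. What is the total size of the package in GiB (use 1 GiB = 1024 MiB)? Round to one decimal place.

Audio total: 512 + 656 = 1168 kbps = 1.168 Mbps.
screen recording: 2.768 Mbps × 4260 s = 11791.7 Mb
music video: 15.068 Mbps × 224 s = 3375.2 Mb
security camera export: 4.068 Mbps × 9360 s = 38076.5 Mb
Total: 53243.4 Mb = 6655.4 MB.
= 6.198 GiB.

6.2 GiB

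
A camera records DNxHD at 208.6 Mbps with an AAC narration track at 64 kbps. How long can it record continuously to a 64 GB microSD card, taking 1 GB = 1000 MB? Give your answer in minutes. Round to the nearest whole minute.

41 minutes

Audio: 64 kbps = 0.064 Mbps.
Total bitrate: 208.6 + 0.064 = 208.664 Mbps.
Capacity: 64 GB = 512,000 Mb.
Recording time: 512,000 / 208.664 = 2,454 s ≈ 40.9 minutes.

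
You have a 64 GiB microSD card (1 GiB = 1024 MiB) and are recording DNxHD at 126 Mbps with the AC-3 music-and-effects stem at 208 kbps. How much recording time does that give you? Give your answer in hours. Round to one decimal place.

Audio: 208 kbps = 0.208 Mbps.
Total bitrate: 126 + 0.208 = 126.208 Mbps.
Capacity: 64 GiB = 549,756 Mb.
Recording time: 549,756 / 126.208 = 4,356 s ≈ 1.21 hours.

1.2 hours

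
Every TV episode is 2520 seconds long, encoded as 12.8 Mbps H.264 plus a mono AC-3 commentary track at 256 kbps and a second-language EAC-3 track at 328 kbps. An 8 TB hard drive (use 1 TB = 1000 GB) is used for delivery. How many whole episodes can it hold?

Audio total: 256 + 328 = 584 kbps = 0.584 Mbps.
Total bitrate: 13.384 Mbps.
Per item: 13.384 Mbps × 2520 s = 33,728 Mb = 4,216 MB.
Capacity: 8 TB = 64,000,000 Mb; 1897.55 items → 1897 complete.

1897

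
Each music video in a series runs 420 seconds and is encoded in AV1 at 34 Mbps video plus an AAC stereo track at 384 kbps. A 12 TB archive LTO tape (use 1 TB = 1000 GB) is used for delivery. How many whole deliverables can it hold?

6647

Audio: 384 kbps = 0.384 Mbps.
Total bitrate: 34.384 Mbps.
Per item: 34.384 Mbps × 420 s = 14,441 Mb = 1,805 MB.
Capacity: 12 TB = 96,000,000 Mb; 6647.61 items → 6647 complete.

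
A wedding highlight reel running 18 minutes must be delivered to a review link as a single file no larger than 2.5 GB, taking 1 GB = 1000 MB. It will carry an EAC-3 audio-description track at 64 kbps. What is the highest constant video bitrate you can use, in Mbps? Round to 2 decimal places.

Budget: 2.5 GB = 20000.0 Mb.
18 min = 1080 s
Total bitrate budget: 20000.0 Mb / 1080 s = 18.519 Mbps.
Audio: 64 kbps = 0.064 Mbps.
Video: 18.519 − 0.064 = 18.455 Mbps.

18.45 Mbps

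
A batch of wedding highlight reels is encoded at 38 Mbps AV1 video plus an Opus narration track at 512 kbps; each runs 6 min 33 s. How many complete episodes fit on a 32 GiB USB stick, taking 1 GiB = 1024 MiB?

6 min 33 s = 393 s
Audio: 512 kbps = 0.512 Mbps.
Total bitrate: 38.512 Mbps.
Per item: 38.512 Mbps × 393 s = 15,135 Mb = 1,892 MB.
Capacity: 32 GiB = 274,878 Mb; 18.16 items → 18 complete.

18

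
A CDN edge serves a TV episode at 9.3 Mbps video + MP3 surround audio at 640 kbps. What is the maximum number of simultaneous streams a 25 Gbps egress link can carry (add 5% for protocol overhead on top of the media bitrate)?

Audio: 640 kbps = 0.640 Mbps.
Per-viewer media rate: 9.940 Mbps.
On the wire with 5% overhead: 10.437 Mbps.
25 Gbps = 25,000 Mbps; 25,000 / 10.437 = 2395.32 → 2395 viewers.

2395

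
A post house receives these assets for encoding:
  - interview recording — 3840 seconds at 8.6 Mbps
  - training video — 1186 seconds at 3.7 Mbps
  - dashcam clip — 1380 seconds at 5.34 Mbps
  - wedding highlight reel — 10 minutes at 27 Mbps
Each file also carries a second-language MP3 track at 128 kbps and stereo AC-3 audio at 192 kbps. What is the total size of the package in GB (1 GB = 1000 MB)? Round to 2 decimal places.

Audio total: 128 + 192 = 320 kbps = 0.320 Mbps.
interview recording: 8.920 Mbps × 3840 s = 34252.8 Mb
training video: 4.020 Mbps × 1186 s = 4767.7 Mb
dashcam clip: 5.660 Mbps × 1380 s = 7810.8 Mb
wedding highlight reel: 27.320 Mbps × 600 s = 16392.0 Mb
Total: 63223.3 Mb = 7902.9 MB.
= 7.903 GB.

7.90 GB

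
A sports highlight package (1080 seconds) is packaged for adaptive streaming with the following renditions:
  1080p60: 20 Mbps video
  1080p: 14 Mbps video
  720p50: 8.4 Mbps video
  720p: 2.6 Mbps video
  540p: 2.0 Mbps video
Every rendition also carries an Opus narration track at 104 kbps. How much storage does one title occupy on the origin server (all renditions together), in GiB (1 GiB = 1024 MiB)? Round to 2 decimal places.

5.97 GiB

Audio: 104 kbps = 0.104 Mbps.
Sum of rendition bitrates: (20+0.104) + (14+0.104) + (8.4+0.104) + (2.6+0.104) + (2.0+0.104) = 47.520 Mbps.
× 1080 s = 51,322 Mb = 6,415 MB = 5.975 GiB.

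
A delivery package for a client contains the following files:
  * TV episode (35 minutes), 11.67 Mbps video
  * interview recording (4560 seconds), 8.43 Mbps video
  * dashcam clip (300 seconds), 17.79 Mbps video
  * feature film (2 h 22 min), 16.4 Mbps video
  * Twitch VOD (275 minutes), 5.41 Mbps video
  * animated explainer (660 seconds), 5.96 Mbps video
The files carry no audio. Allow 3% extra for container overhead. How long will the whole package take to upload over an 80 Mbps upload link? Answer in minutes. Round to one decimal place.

64.6 minutes

TV episode: 11.670 Mbps × 2100 s × 1.03 = 25242.2 Mb
interview recording: 8.430 Mbps × 4560 s × 1.03 = 39594.0 Mb
dashcam clip: 17.790 Mbps × 300 s × 1.03 = 5497.1 Mb
feature film: 16.400 Mbps × 8520 s × 1.03 = 143919.8 Mb
Twitch VOD: 5.410 Mbps × 16500 s × 1.03 = 91942.9 Mb
animated explainer: 5.960 Mbps × 660 s × 1.03 = 4051.6 Mb
Total: 310247.7 Mb = 38781.0 MB.
At 80 Mbps: 310247.7 / 80 = 3878 s ≈ 64.6 minutes.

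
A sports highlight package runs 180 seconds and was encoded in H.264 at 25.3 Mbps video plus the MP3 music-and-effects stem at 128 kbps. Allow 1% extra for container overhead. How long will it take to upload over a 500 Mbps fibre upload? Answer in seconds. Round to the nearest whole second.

9 seconds

Audio: 128 kbps = 0.128 Mbps.
Total bitrate: 25.428 Mbps.
File: 25.428 Mbps × 180 s = 4577.0 Mb.
With 1% container overhead: ×1.01. → 4622.8 Mb.
At 500 Mbps: 4622.8 / 500 = 9.2 s ≈ 9.25 seconds.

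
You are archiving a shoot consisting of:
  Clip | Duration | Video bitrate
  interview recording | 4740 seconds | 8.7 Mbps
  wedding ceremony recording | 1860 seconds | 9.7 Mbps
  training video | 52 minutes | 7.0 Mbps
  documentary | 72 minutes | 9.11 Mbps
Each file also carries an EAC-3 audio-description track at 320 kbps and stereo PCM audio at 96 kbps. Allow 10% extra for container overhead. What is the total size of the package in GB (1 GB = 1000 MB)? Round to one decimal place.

Audio total: 320 + 96 = 416 kbps = 0.416 Mbps.
interview recording: 9.116 Mbps × 4740 s × 1.10 = 47530.8 Mb
wedding ceremony recording: 10.116 Mbps × 1860 s × 1.10 = 20697.3 Mb
training video: 7.416 Mbps × 3120 s × 1.10 = 25451.7 Mb
documentary: 9.526 Mbps × 4320 s × 1.10 = 45267.6 Mb
Total: 138947.4 Mb = 17368.4 MB.
= 17.37 GB.

17.4 GB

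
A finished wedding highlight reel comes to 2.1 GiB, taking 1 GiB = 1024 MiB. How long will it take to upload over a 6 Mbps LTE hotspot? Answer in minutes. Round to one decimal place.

50.1 minutes

File: 2.1 GiB = 18038.9 Mb.
At 6 Mbps: 18038.9 / 6 = 3006.5 s ≈ 50.1 minutes.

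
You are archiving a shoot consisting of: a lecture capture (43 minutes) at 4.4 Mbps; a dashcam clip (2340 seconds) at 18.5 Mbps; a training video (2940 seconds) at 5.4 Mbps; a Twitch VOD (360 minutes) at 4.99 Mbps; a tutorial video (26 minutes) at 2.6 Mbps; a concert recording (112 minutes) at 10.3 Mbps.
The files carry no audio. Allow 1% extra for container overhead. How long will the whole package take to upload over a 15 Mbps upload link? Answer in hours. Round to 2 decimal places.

lecture capture: 4.400 Mbps × 2580 s × 1.01 = 11465.5 Mb
dashcam clip: 18.500 Mbps × 2340 s × 1.01 = 43722.9 Mb
training video: 5.400 Mbps × 2940 s × 1.01 = 16034.8 Mb
Twitch VOD: 4.990 Mbps × 21600 s × 1.01 = 108861.8 Mb
tutorial video: 2.600 Mbps × 1560 s × 1.01 = 4096.6 Mb
concert recording: 10.300 Mbps × 6720 s × 1.01 = 69908.2 Mb
Total: 254089.7 Mb = 31761.2 MB.
At 15 Mbps: 254089.7 / 15 = 16939 s ≈ 4.71 hours.

4.71 hours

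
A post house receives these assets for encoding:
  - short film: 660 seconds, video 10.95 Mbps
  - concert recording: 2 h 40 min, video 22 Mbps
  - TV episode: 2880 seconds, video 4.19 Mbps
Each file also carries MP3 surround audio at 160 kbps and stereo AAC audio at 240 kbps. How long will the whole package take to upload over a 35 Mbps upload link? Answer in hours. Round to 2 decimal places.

1.87 hours

Audio total: 160 + 240 = 400 kbps = 0.400 Mbps.
short film: 11.350 Mbps × 660 s = 7491.0 Mb
concert recording: 22.400 Mbps × 9600 s = 215040.0 Mb
TV episode: 4.590 Mbps × 2880 s = 13219.2 Mb
Total: 235750.2 Mb = 29468.8 MB.
At 35 Mbps: 235750.2 / 35 = 6736 s ≈ 1.87 hours.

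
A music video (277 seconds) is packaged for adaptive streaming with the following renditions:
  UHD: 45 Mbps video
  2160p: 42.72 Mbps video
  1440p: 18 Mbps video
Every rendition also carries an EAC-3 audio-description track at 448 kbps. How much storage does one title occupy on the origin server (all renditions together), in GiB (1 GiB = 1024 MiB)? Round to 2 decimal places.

Audio: 448 kbps = 0.448 Mbps.
Sum of rendition bitrates: (45+0.448) + (42.72+0.448) + (18+0.448) = 107.064 Mbps.
× 277 s = 29,657 Mb = 3,707 MB = 3.452 GiB.

3.45 GiB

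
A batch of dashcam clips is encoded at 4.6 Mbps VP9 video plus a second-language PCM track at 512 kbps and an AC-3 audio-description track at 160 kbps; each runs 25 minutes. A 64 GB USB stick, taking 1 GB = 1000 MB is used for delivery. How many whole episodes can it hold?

25 min = 1500 s
Audio total: 512 + 160 = 672 kbps = 0.672 Mbps.
Total bitrate: 5.272 Mbps.
Per item: 5.272 Mbps × 1500 s = 7,908 Mb = 988.5 MB.
Capacity: 64 GB = 512,000 Mb; 64.74 items → 64 complete.

64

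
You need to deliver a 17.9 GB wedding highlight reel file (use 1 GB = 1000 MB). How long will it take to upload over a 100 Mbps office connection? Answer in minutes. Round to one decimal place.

File: 17.9 GB = 143200.0 Mb.
At 100 Mbps: 143200.0 / 100 = 1432.0 s ≈ 23.9 minutes.

23.9 minutes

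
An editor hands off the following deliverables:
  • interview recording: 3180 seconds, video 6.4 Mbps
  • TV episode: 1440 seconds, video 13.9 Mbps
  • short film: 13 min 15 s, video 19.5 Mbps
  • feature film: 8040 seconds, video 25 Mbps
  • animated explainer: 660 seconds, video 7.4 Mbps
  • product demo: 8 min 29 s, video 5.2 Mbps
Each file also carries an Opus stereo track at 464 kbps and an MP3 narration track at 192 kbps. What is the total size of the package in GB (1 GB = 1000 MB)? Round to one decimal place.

34.2 GB

Audio total: 464 + 192 = 656 kbps = 0.656 Mbps.
interview recording: 7.056 Mbps × 3180 s = 22438.1 Mb
TV episode: 14.556 Mbps × 1440 s = 20960.6 Mb
short film: 20.156 Mbps × 795 s = 16024.0 Mb
feature film: 25.656 Mbps × 8040 s = 206274.2 Mb
animated explainer: 8.056 Mbps × 660 s = 5317.0 Mb
product demo: 5.856 Mbps × 509 s = 2980.7 Mb
Total: 273994.6 Mb = 34249.3 MB.
= 34.25 GB.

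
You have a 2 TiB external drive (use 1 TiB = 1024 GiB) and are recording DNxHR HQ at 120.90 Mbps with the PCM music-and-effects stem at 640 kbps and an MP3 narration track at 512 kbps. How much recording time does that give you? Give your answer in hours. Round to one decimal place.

40.0 hours

Audio total: 640 + 512 = 1152 kbps = 1.152 Mbps.
Total bitrate: 120.90 + 1.152 = 122.052 Mbps.
Capacity: 2 TiB = 17,592,186 Mb.
Recording time: 17,592,186 / 122.052 = 144,137 s ≈ 40.0 hours.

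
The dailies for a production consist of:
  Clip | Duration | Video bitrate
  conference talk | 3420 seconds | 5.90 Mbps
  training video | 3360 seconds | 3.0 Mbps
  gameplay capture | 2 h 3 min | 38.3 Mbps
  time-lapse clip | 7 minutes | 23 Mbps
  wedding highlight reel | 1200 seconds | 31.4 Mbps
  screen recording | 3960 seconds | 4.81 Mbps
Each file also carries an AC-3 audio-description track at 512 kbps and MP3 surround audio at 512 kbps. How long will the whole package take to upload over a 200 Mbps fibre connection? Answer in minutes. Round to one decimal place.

Audio total: 512 + 512 = 1024 kbps = 1.024 Mbps.
conference talk: 6.924 Mbps × 3420 s = 23680.1 Mb
training video: 4.024 Mbps × 3360 s = 13520.6 Mb
gameplay capture: 39.324 Mbps × 7380 s = 290211.1 Mb
time-lapse clip: 24.024 Mbps × 420 s = 10090.1 Mb
wedding highlight reel: 32.424 Mbps × 1200 s = 38908.8 Mb
screen recording: 5.834 Mbps × 3960 s = 23102.6 Mb
Total: 399513.4 Mb = 49939.2 MB.
At 200 Mbps: 399513.4 / 200 = 1998 s ≈ 33.3 minutes.

33.3 minutes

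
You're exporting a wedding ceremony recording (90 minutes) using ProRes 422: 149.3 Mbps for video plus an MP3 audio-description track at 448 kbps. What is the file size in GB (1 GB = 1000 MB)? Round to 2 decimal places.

90 min = 5400 s
Audio: 448 kbps = 0.448 Mbps.
Total bitrate: 149.3 + 0.448 = 149.748 Mbps.
Stream data: 149.748 Mbps × 5400 s = 808639.2 Mb.
808,639 Mb ÷ 8 = 101,080 MB → 101.1 GB.

101.08 GB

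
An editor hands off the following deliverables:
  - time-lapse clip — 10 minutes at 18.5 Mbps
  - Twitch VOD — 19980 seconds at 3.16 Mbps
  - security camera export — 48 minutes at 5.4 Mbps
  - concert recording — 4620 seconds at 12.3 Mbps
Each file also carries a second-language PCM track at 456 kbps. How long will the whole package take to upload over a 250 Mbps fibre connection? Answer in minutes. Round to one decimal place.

10.6 minutes

Audio: 456 kbps = 0.456 Mbps.
time-lapse clip: 18.956 Mbps × 600 s = 11373.6 Mb
Twitch VOD: 3.616 Mbps × 19980 s = 72247.7 Mb
security camera export: 5.856 Mbps × 2880 s = 16865.3 Mb
concert recording: 12.756 Mbps × 4620 s = 58932.7 Mb
Total: 159419.3 Mb = 19927.4 MB.
At 250 Mbps: 159419.3 / 250 = 638 s ≈ 10.6 minutes.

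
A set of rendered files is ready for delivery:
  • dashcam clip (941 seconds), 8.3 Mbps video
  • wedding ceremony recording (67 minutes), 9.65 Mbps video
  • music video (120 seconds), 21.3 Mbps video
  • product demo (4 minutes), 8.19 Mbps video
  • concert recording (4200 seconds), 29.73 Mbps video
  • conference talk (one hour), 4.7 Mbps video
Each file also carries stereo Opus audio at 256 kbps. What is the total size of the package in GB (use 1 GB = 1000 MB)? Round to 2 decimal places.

Audio: 256 kbps = 0.256 Mbps.
dashcam clip: 8.556 Mbps × 941 s = 8051.2 Mb
wedding ceremony recording: 9.906 Mbps × 4020 s = 39822.1 Mb
music video: 21.556 Mbps × 120 s = 2586.7 Mb
product demo: 8.446 Mbps × 240 s = 2027.0 Mb
concert recording: 29.986 Mbps × 4200 s = 125941.2 Mb
conference talk: 4.956 Mbps × 3600 s = 17841.6 Mb
Total: 196269.9 Mb = 24533.7 MB.
= 24.53 GB.

24.53 GB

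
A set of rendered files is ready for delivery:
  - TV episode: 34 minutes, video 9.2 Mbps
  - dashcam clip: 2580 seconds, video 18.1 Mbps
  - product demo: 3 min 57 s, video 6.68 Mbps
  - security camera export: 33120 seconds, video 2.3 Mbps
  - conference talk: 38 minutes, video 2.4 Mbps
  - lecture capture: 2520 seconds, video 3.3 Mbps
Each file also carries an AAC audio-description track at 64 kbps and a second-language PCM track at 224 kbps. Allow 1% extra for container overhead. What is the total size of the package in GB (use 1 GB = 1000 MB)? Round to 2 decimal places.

Audio total: 64 + 224 = 288 kbps = 0.288 Mbps.
TV episode: 9.488 Mbps × 2040 s × 1.01 = 19549.1 Mb
dashcam clip: 18.388 Mbps × 2580 s × 1.01 = 47915.5 Mb
product demo: 6.968 Mbps × 237 s × 1.01 = 1667.9 Mb
security camera export: 2.588 Mbps × 33120 s × 1.01 = 86571.7 Mb
conference talk: 2.688 Mbps × 2280 s × 1.01 = 6189.9 Mb
lecture capture: 3.588 Mbps × 2520 s × 1.01 = 9132.2 Mb
Total: 171026.3 Mb = 21378.3 MB.
= 21.38 GB.

21.38 GB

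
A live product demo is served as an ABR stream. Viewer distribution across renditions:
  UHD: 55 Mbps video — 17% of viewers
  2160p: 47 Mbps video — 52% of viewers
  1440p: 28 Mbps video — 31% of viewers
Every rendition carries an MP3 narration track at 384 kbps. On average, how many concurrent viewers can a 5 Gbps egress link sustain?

116

Audio: 384 kbps = 0.384 Mbps.
Average per-viewer bitrate: 0.17×55.384 + 0.52×47.384 + 0.31×28.384 = 42.854 Mbps.
5 Gbps = 5,000 Mbps; 5,000 / 42.854 = 116.68 → 116.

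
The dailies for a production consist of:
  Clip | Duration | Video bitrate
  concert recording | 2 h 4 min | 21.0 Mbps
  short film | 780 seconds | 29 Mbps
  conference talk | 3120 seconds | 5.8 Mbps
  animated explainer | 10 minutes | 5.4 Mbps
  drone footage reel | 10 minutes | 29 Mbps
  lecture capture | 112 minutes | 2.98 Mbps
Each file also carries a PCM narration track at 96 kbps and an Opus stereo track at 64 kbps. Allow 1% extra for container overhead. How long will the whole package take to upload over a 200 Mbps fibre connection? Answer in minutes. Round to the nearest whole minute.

20 minutes

Audio total: 96 + 64 = 160 kbps = 0.160 Mbps.
concert recording: 21.160 Mbps × 7440 s × 1.01 = 159004.7 Mb
short film: 29.160 Mbps × 780 s × 1.01 = 22972.2 Mb
conference talk: 5.960 Mbps × 3120 s × 1.01 = 18781.2 Mb
animated explainer: 5.560 Mbps × 600 s × 1.01 = 3369.4 Mb
drone footage reel: 29.160 Mbps × 600 s × 1.01 = 17671.0 Mb
lecture capture: 3.140 Mbps × 6720 s × 1.01 = 21311.8 Mb
Total: 243110.2 Mb = 30388.8 MB.
At 200 Mbps: 243110.2 / 200 = 1216 s ≈ 20.3 minutes.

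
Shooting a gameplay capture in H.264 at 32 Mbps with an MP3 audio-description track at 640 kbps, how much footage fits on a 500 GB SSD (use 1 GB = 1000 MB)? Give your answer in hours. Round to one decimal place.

Audio: 640 kbps = 0.640 Mbps.
Total bitrate: 32 + 0.640 = 32.640 Mbps.
Capacity: 500 GB = 4,000,000 Mb.
Recording time: 4,000,000 / 32.640 = 122,549 s ≈ 34.0 hours.

34.0 hours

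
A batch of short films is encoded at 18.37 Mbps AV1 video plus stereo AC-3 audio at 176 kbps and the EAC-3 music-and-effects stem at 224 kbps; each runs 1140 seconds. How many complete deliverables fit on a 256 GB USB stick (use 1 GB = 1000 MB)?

95

Audio total: 176 + 224 = 400 kbps = 0.400 Mbps.
Total bitrate: 18.770 Mbps.
Per item: 18.770 Mbps × 1140 s = 21,398 Mb = 2,675 MB.
Capacity: 256 GB = 2,048,000 Mb; 95.71 items → 95 complete.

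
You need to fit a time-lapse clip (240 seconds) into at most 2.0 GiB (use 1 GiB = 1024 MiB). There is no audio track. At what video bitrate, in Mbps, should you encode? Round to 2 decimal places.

71.58 Mbps

Budget: 2.0 GiB = 17179.9 Mb.
Total bitrate budget: 17179.9 Mb / 240 s = 71.583 Mbps.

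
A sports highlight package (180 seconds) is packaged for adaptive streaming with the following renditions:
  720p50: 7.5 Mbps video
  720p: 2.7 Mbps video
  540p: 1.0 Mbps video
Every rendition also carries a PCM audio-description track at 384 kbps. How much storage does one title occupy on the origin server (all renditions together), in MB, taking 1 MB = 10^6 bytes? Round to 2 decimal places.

Audio: 384 kbps = 0.384 Mbps.
Sum of rendition bitrates: (7.5+0.384) + (2.7+0.384) + (1.0+0.384) = 12.352 Mbps.
× 180 s = 2,223 Mb = 277.9 MB = 277.9 MB.

277.92 MB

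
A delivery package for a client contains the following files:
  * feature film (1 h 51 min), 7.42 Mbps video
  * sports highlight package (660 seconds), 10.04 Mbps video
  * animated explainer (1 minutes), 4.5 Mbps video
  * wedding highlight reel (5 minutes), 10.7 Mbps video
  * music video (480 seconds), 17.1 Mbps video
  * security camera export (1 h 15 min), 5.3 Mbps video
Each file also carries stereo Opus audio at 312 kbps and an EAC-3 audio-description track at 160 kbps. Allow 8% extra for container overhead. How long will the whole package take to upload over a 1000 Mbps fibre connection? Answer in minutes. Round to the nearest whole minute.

2 minutes

Audio total: 312 + 160 = 472 kbps = 0.472 Mbps.
feature film: 7.892 Mbps × 6660 s × 1.08 = 56765.6 Mb
sports highlight package: 10.512 Mbps × 660 s × 1.08 = 7493.0 Mb
animated explainer: 4.972 Mbps × 60 s × 1.08 = 322.2 Mb
wedding highlight reel: 11.172 Mbps × 300 s × 1.08 = 3619.7 Mb
music video: 17.572 Mbps × 480 s × 1.08 = 9109.3 Mb
security camera export: 5.772 Mbps × 4500 s × 1.08 = 28051.9 Mb
Total: 105361.7 Mb = 13170.2 MB.
At 1000 Mbps: 105361.7 / 1000 = 105 s ≈ 1.76 minutes.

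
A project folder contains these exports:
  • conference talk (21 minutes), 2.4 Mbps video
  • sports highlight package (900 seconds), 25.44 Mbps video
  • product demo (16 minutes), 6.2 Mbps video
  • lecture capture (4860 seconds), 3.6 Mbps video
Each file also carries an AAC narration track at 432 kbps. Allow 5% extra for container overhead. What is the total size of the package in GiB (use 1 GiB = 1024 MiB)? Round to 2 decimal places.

6.46 GiB

Audio: 432 kbps = 0.432 Mbps.
conference talk: 2.832 Mbps × 1260 s × 1.05 = 3746.7 Mb
sports highlight package: 25.872 Mbps × 900 s × 1.05 = 24449.0 Mb
product demo: 6.632 Mbps × 960 s × 1.05 = 6685.1 Mb
lecture capture: 4.032 Mbps × 4860 s × 1.05 = 20575.3 Mb
Total: 55456.1 Mb = 6932.0 MB.
= 6.456 GiB.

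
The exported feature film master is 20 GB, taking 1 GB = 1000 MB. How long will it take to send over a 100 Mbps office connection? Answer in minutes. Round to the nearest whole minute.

File: 20 GB = 160000.0 Mb.
At 100 Mbps: 160000.0 / 100 = 1600.0 s ≈ 26.7 minutes.

27 minutes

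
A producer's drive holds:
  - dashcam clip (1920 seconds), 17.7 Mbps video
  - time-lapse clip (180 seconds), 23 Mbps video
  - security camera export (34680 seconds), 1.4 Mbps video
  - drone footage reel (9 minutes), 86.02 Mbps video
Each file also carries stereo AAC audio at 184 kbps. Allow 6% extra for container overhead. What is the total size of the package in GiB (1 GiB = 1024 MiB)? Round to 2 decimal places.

17.28 GiB

Audio: 184 kbps = 0.184 Mbps.
dashcam clip: 17.884 Mbps × 1920 s × 1.06 = 36397.5 Mb
time-lapse clip: 23.184 Mbps × 180 s × 1.06 = 4423.5 Mb
security camera export: 1.584 Mbps × 34680 s × 1.06 = 58229.1 Mb
drone footage reel: 86.204 Mbps × 540 s × 1.06 = 49343.2 Mb
Total: 148393.3 Mb = 18549.2 MB.
= 17.28 GiB.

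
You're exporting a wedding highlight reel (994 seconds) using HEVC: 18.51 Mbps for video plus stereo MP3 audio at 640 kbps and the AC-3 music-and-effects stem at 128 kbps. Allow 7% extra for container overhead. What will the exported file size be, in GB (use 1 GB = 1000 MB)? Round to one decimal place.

Audio total: 640 + 128 = 768 kbps = 0.768 Mbps.
Total bitrate: 18.51 + 0.768 = 19.278 Mbps.
Stream data: 19.278 Mbps × 994 s = 19162.3 Mb.
With 7% container overhead: ×1.07.
20,504 Mb ÷ 8 = 2,563 MB → 2.563 GB.

2.6 GB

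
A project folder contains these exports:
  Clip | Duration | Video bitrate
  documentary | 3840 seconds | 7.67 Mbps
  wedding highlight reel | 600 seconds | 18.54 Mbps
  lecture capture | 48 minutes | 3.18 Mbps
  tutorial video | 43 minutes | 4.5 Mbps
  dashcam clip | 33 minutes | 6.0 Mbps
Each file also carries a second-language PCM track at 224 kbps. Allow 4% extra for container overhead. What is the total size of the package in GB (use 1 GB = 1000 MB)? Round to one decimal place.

9.9 GB

Audio: 224 kbps = 0.224 Mbps.
documentary: 7.894 Mbps × 3840 s × 1.04 = 31525.5 Mb
wedding highlight reel: 18.764 Mbps × 600 s × 1.04 = 11708.7 Mb
lecture capture: 3.404 Mbps × 2880 s × 1.04 = 10195.7 Mb
tutorial video: 4.724 Mbps × 2580 s × 1.04 = 12675.4 Mb
dashcam clip: 6.224 Mbps × 1980 s × 1.04 = 12816.5 Mb
Total: 78921.8 Mb = 9865.2 MB.
= 9.865 GB.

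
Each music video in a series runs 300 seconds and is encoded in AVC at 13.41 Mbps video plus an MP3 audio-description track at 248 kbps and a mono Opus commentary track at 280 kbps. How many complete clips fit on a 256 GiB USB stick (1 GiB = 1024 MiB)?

525

Audio total: 248 + 280 = 528 kbps = 0.528 Mbps.
Total bitrate: 13.938 Mbps.
Per item: 13.938 Mbps × 300 s = 4,181 Mb = 522.7 MB.
Capacity: 256 GiB = 2,199,023 Mb; 525.91 items → 525 complete.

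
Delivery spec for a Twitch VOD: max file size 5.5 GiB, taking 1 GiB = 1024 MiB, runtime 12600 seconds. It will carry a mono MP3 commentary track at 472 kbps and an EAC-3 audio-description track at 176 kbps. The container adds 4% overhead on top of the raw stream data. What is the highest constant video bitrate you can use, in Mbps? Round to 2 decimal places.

2.96 Mbps

Budget: 5.5 GiB = 47244.6 Mb.
Stream payload after overhead: 47244.6 / 1.04 = 45427.5 Mb.
Total bitrate budget: 45427.5 Mb / 12600 s = 3.605 Mbps.
Audio total: 472 + 176 = 648 kbps = 0.648 Mbps.
Video: 3.605 − 0.648 = 2.957 Mbps.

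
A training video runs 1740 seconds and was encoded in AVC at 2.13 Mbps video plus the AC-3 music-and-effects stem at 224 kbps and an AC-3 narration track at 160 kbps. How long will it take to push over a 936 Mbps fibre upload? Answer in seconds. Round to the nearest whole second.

Audio total: 224 + 160 = 384 kbps = 0.384 Mbps.
Total bitrate: 2.514 Mbps.
File: 2.514 Mbps × 1740 s = 4374.4 Mb.
At 936 Mbps: 4374.4 / 936 = 4.7 s ≈ 4.67 seconds.

5 seconds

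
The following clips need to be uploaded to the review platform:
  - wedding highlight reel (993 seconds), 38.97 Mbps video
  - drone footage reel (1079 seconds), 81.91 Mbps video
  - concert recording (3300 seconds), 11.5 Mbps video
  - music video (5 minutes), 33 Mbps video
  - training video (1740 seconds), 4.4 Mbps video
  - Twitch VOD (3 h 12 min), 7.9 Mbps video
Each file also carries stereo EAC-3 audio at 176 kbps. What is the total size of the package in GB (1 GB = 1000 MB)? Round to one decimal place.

34.6 GB

Audio: 176 kbps = 0.176 Mbps.
wedding highlight reel: 39.146 Mbps × 993 s = 38872.0 Mb
drone footage reel: 82.086 Mbps × 1079 s = 88570.8 Mb
concert recording: 11.676 Mbps × 3300 s = 38530.8 Mb
music video: 33.176 Mbps × 300 s = 9952.8 Mb
training video: 4.576 Mbps × 1740 s = 7962.2 Mb
Twitch VOD: 8.076 Mbps × 11520 s = 93035.5 Mb
Total: 276924.1 Mb = 34615.5 MB.
= 34.62 GB.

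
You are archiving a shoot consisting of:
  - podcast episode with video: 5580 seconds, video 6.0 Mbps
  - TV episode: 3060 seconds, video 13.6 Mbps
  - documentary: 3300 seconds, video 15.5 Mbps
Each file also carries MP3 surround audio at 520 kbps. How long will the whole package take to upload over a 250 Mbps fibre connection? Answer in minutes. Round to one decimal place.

8.8 minutes

Audio: 520 kbps = 0.520 Mbps.
podcast episode with video: 6.520 Mbps × 5580 s = 36381.6 Mb
TV episode: 14.120 Mbps × 3060 s = 43207.2 Mb
documentary: 16.020 Mbps × 3300 s = 52866.0 Mb
Total: 132454.8 Mb = 16556.8 MB.
At 250 Mbps: 132454.8 / 250 = 530 s ≈ 8.83 minutes.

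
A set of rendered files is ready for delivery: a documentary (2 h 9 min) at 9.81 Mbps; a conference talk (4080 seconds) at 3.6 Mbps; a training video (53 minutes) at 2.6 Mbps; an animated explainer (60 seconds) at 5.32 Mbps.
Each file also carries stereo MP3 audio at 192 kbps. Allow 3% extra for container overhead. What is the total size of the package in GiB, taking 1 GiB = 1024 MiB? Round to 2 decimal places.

12.24 GiB

Audio: 192 kbps = 0.192 Mbps.
documentary: 10.002 Mbps × 7740 s × 1.03 = 79737.9 Mb
conference talk: 3.792 Mbps × 4080 s × 1.03 = 15935.5 Mb
training video: 2.792 Mbps × 3180 s × 1.03 = 9144.9 Mb
animated explainer: 5.512 Mbps × 60 s × 1.03 = 340.6 Mb
Total: 105159.0 Mb = 13144.9 MB.
= 12.24 GiB.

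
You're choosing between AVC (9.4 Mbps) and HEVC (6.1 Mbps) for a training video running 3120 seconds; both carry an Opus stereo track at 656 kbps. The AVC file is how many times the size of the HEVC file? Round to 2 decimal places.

1.49

Audio: 656 kbps = 0.656 Mbps.
AVC: 10.056 Mbps × 3120 s = 31374.7 Mb = 3.652 GiB.
HEVC: 6.756 Mbps × 3120 s = 21078.7 Mb = 2.454 GiB.
Ratio: 3.652 / 2.454 = 1.488.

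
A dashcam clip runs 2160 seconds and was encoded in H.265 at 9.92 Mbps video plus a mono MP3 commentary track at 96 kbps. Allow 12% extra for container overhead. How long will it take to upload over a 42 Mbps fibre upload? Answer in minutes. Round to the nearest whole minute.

Audio: 96 kbps = 0.096 Mbps.
Total bitrate: 10.016 Mbps.
File: 10.016 Mbps × 2160 s = 21634.6 Mb.
With 12% container overhead: ×1.12. → 24230.7 Mb.
At 42 Mbps: 24230.7 / 42 = 576.9 s ≈ 9.62 minutes.

10 minutes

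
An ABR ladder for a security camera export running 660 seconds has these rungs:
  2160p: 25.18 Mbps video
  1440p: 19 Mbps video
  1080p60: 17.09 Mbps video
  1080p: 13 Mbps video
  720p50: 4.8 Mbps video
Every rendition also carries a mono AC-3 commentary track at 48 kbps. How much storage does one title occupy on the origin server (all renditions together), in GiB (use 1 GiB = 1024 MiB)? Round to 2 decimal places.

Audio: 48 kbps = 0.048 Mbps.
Sum of rendition bitrates: (25.18+0.048) + (19+0.048) + (17.09+0.048) + (13+0.048) + (4.8+0.048) = 79.310 Mbps.
× 660 s = 52,345 Mb = 6,543 MB = 6.094 GiB.

6.09 GiB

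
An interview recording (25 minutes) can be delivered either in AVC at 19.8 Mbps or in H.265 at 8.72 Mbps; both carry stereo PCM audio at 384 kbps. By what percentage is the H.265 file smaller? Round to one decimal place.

25 min = 1500 s
Audio: 384 kbps = 0.384 Mbps.
AVC: 20.184 Mbps × 1500 s = 30276.0 Mb = 3.525 GiB.
H.265: 9.104 Mbps × 1500 s = 13656.0 Mb = 1.590 GiB.
Reduction: (1 − 1.590/3.525) × 100 = 54.89%.

54.9%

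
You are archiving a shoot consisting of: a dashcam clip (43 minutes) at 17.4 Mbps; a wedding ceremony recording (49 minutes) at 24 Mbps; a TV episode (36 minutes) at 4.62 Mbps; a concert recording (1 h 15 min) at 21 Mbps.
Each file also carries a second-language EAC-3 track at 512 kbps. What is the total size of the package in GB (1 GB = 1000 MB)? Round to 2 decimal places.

28.27 GB

Audio: 512 kbps = 0.512 Mbps.
dashcam clip: 17.912 Mbps × 2580 s = 46213.0 Mb
wedding ceremony recording: 24.512 Mbps × 2940 s = 72065.3 Mb
TV episode: 5.132 Mbps × 2160 s = 11085.1 Mb
concert recording: 21.512 Mbps × 4500 s = 96804.0 Mb
Total: 226167.4 Mb = 28270.9 MB.
= 28.27 GB.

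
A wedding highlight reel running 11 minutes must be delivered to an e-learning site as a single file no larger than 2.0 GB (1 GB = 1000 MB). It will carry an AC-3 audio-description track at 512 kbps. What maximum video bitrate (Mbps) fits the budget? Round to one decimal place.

23.7 Mbps

Budget: 2.0 GB = 16000.0 Mb.
11 min = 660 s
Total bitrate budget: 16000.0 Mb / 660 s = 24.242 Mbps.
Audio: 512 kbps = 0.512 Mbps.
Video: 24.242 − 0.512 = 23.730 Mbps.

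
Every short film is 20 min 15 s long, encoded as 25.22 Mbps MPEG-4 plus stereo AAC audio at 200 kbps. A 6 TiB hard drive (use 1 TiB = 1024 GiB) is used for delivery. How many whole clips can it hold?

1708

20 min 15 s = 1215 s
Audio: 200 kbps = 0.200 Mbps.
Total bitrate: 25.420 Mbps.
Per item: 25.420 Mbps × 1215 s = 30,885 Mb = 3,861 MB.
Capacity: 6 TiB = 52,776,558 Mb; 1708.79 items → 1708 complete.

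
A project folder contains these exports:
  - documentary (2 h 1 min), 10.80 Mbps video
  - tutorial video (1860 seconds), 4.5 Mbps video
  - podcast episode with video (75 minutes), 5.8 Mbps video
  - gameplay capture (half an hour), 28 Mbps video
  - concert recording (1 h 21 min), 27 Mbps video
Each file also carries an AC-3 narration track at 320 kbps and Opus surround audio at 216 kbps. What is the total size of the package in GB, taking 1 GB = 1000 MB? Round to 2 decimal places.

Audio total: 320 + 216 = 536 kbps = 0.536 Mbps.
documentary: 11.336 Mbps × 7260 s = 82299.4 Mb
tutorial video: 5.036 Mbps × 1860 s = 9367.0 Mb
podcast episode with video: 6.336 Mbps × 4500 s = 28512.0 Mb
gameplay capture: 28.536 Mbps × 1800 s = 51364.8 Mb
concert recording: 27.536 Mbps × 4860 s = 133825.0 Mb
Total: 305368.1 Mb = 38171.0 MB.
= 38.17 GB.

38.17 GB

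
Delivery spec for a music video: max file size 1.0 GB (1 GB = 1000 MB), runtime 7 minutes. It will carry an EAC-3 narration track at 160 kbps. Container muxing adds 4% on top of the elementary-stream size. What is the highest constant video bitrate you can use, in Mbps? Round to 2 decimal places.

18.16 Mbps

Budget: 1.0 GB = 8000.0 Mb.
Stream payload after overhead: 8000.0 / 1.04 = 7692.3 Mb.
7 min = 420 s
Total bitrate budget: 7692.3 Mb / 420 s = 18.315 Mbps.
Audio: 160 kbps = 0.160 Mbps.
Video: 18.315 − 0.160 = 18.155 Mbps.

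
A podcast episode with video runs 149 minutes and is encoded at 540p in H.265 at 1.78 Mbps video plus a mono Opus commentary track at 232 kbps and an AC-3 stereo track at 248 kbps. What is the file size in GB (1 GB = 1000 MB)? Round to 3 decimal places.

149 min = 8940 s
Audio total: 232 + 248 = 480 kbps = 0.480 Mbps.
Total bitrate: 1.78 + 0.480 = 2.260 Mbps.
Stream data: 2.260 Mbps × 8940 s = 20204.4 Mb.
20,204 Mb ÷ 8 = 2,526 MB → 2.526 GB.

2.526 GB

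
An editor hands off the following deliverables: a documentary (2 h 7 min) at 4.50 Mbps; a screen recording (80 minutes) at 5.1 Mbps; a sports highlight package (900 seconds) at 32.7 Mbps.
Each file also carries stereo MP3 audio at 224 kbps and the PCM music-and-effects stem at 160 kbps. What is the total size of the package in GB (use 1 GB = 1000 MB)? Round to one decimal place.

Audio total: 224 + 160 = 384 kbps = 0.384 Mbps.
documentary: 4.884 Mbps × 7620 s = 37216.1 Mb
screen recording: 5.484 Mbps × 4800 s = 26323.2 Mb
sports highlight package: 33.084 Mbps × 900 s = 29775.6 Mb
Total: 93314.9 Mb = 11664.4 MB.
= 11.66 GB.

11.7 GB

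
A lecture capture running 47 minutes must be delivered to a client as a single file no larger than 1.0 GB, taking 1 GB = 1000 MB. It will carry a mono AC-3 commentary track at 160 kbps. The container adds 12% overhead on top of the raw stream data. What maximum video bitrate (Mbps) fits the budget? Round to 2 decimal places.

2.37 Mbps

Budget: 1.0 GB = 8000.0 Mb.
Stream payload after overhead: 8000.0 / 1.12 = 7142.9 Mb.
47 min = 2820 s
Total bitrate budget: 7142.9 Mb / 2820 s = 2.533 Mbps.
Audio: 160 kbps = 0.160 Mbps.
Video: 2.533 − 0.160 = 2.373 Mbps.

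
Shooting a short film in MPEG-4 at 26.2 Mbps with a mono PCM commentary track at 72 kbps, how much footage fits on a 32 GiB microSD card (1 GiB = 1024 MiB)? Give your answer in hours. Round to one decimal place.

Audio: 72 kbps = 0.072 Mbps.
Total bitrate: 26.2 + 0.072 = 26.272 Mbps.
Capacity: 32 GiB = 274,878 Mb.
Recording time: 274,878 / 26.272 = 10,463 s ≈ 2.91 hours.

2.9 hours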